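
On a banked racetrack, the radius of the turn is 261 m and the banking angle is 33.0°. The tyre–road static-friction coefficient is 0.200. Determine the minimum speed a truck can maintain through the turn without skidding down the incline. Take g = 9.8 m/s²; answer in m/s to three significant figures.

At the minimum speed, friction acts up the slope at its limiting value f = μN. Radially (horizontal, toward centre): N sinθ − μN cosθ = mv²/r. Vertically: N cosθ + μN sinθ = mg.
Dividing: v² = r g (sinθ − μcosθ)/(cosθ + μsinθ).
sinθ − μcosθ = 0.5446 − 0.200×0.8387 = 0.3769; cosθ + μsinθ = 0.8387 + 0.200×0.5446 = 0.9476.
v² = 261 × 9.8 × 0.3769/0.9476 = 1017 m²/s², so v = 31.90 m/s.

31.9 m/s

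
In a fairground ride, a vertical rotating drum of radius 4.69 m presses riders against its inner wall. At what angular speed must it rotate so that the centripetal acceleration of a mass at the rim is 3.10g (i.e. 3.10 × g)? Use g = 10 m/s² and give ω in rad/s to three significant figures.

Centripetal acceleration a_c = ω²r. Setting ω²r = 3.10g:
ω = √(3.10g / r) = √(3.10 × 10.0 / 4.69) = √6.610 = 2.571 rad/s.

2.57 rad/s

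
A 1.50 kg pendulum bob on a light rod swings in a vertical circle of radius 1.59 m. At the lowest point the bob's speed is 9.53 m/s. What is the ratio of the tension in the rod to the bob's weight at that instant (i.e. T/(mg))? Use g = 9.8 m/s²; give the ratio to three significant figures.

6.83

At the bottom, T − mg = mv²/r, so T = m(v²/r + g) and T/(mg) = v²/(rg) + 1 = (9.53)²/(1.59 × 9.8) + 1 = 5.829 + 1 = 6.829.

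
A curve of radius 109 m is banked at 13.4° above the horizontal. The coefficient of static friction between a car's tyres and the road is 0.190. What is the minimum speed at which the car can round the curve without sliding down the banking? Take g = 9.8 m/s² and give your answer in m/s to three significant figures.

At the minimum speed, friction acts up the slope at its limiting value f = μN. Radially (horizontal, toward centre): N sinθ − μN cosθ = mv²/r. Vertically: N cosθ + μN sinθ = mg.
Dividing: v² = r g (sinθ − μcosθ)/(cosθ + μsinθ).
sinθ − μcosθ = 0.2317 − 0.190×0.9728 = 0.04692; cosθ + μsinθ = 0.9728 + 0.190×0.2317 = 1.017.
v² = 109 × 9.8 × 0.04692/1.017 = 49.29 m²/s², so v = 7.021 m/s.

7.02 m/s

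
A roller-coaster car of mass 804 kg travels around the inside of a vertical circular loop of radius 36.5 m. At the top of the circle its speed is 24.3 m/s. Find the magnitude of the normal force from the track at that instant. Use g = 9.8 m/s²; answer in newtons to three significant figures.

5130 N

At the top, both N and the weight mg point inward (toward the centre), so N + mg = mv²/r.
N = m(v²/r − g) = 804 × ((24.3)²/36.5 − 9.8) = 804 × (16.18 − 9.8) = 804 × 6.378 = 5128 N.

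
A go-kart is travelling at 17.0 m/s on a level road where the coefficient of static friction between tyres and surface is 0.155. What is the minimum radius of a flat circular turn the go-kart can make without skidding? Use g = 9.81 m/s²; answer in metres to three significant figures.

At the limit, μ_s m g = m v²/r, so r_min = v²/(μ_s g) = (17.0)²/(0.155 × 9.81) = 289.0/1.521 = 190.1 m.

190 m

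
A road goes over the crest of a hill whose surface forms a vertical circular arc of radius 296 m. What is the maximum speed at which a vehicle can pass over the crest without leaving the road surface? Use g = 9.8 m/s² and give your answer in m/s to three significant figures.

53.9 m/s

At the crest the centre of the circle is below the vehicle, so the net downward (centripetal) force is mg − N = mv²/r.
The vehicle leaves the road when N → 0, giving v_max = √(g r) = √(9.8 × 296) = 53.86 m/s.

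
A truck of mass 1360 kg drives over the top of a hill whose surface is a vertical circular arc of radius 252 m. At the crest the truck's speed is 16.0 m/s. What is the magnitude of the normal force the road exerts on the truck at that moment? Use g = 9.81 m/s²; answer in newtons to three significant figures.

12000 N

At the crest the centripetal acceleration points downward (toward the centre of the arc), so mg − N = mv²/r.
N = m(g − v²/r) = 1360 × (9.81 − (16.0)²/252) = 1360 × (9.81 − 1.016) = 1360 × 8.794 = 11960 N.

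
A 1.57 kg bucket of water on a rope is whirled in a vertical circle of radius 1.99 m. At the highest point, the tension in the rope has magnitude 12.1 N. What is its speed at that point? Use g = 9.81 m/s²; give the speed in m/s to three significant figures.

5.90 m/s

At the top, T + mg = mv²/r, so v = √(r(T/m + g)) = √(1.99 × (12.1/1.57 + 9.81)) = √(1.99 × 17.52) = √34.86 = 5.904 m/s.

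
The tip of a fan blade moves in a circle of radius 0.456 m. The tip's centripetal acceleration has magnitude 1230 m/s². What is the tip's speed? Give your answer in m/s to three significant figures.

23.7 m/s

a_c = v²/r ⇒ v = √(a_c · r) = √(1230 × 0.456) = √560.9 = 23.68 m/s.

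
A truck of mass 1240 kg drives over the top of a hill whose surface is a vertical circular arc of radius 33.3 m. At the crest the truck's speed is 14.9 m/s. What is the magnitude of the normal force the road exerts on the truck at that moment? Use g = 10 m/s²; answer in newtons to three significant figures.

At the crest the centripetal acceleration points downward (toward the centre of the arc), so mg − N = mv²/r.
N = m(g − v²/r) = 1240 × (10.0 − (14.9)²/33.3) = 1240 × (10.0 − 6.667) = 1240 × 3.333 = 4133 N.

4130 N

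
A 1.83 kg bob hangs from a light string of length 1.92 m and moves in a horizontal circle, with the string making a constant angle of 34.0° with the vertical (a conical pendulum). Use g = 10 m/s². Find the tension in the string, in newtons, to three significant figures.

22.1 N

Vertically the bob has no acceleration, so T cosθ = mg.
T = mg/cosθ = 1.83 × 10.0 / cos 34.0° = 18.30/0.8290 = 22.07 N.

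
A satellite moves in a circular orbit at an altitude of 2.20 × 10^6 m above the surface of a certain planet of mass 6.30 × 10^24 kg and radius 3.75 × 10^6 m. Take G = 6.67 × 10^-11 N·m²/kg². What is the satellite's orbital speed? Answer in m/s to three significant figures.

Orbital radius r = R + h = 3.75 × 10^6 + 2.20 × 10^6 = 5.950 × 10^6 m.
Gravity supplies the centripetal force: G M m / r² = m v² / r, so v = √(GM/r).
v = √(6.67 × 10^-11 × 6.30 × 10^24 / 5.950 × 10^6) = √(7.062 × 10^7) = 8404 m/s.

8400 m/s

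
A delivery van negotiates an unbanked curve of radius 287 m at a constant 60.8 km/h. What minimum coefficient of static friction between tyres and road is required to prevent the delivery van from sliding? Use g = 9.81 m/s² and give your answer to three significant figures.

v = 60.8/3.6 = 16.89 m/s.
Friction provides the centripetal force: μ_s m g = m v²/r, so μ_s = v²/(g r) = (16.89)²/(9.81 × 287) = 285.2/2815 = 0.1013.

0.101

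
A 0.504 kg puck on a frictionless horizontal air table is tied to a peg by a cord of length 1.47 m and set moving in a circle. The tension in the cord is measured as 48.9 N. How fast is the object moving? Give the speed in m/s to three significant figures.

11.9 m/s

T = m v²/r ⇒ v = √(T r / m) = √(48.9 × 1.47 / 0.504) = √142.6 = 11.94 m/s.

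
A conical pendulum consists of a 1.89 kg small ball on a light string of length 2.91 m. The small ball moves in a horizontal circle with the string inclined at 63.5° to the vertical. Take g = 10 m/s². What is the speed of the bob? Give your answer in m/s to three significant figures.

The radius of the circle is r = L sinθ = 2.91 × sin 63.5° = 2.604 m.
Horizontally T sinθ = mv²/r and vertically T cosθ = mg, so tanθ = v²/(rg).
v = √(r g tanθ) = √(2.604 × 10.0 × 2.006) = √52.23 = 7.227 m/s.

7.23 m/s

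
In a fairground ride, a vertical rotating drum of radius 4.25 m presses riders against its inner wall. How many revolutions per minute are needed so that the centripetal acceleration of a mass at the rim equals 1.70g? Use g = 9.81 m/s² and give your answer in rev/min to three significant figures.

18.9 rev/min

Require ω²r = 1.70g, so ω = √(1.70 × 9.81/4.25) = 1.981 rad/s.
In rev/min: ω × 60/(2π) = 1.981 × 60/(2π) = 18.92 rev/min.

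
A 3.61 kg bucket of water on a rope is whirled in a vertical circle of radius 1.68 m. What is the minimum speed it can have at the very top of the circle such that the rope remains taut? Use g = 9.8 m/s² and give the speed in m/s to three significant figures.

4.06 m/s

At the top, both weight mg and T point toward the centre: T + mg = mv²/r.
At minimum speed T → 0, so mg = mv_min²/r ⇒ v_min = √(g r) = √(9.8 × 1.68) = 4.058 m/s.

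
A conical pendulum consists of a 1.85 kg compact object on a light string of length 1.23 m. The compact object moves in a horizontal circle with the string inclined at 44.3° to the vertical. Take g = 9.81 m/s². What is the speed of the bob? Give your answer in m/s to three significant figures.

2.87 m/s

The radius of the circle is r = L sinθ = 1.23 × sin 44.3° = 0.8591 m.
Horizontally T sinθ = mv²/r and vertically T cosθ = mg, so tanθ = v²/(rg).
v = √(r g tanθ) = √(0.8591 × 9.81 × 0.9759) = √8.224 = 2.868 m/s.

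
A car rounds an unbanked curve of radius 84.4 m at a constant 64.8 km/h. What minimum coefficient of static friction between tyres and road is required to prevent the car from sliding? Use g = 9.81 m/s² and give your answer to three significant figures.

v = 64.8/3.6 = 18.00 m/s.
Friction provides the centripetal force: μ_s m g = m v²/r, so μ_s = v²/(g r) = (18.00)²/(9.81 × 84.4) = 324.0/828.0 = 0.3913.

0.391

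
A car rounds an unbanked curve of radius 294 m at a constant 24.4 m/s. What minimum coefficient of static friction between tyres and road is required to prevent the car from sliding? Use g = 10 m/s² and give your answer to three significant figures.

Friction provides the centripetal force: μ_s m g = m v²/r, so μ_s = v²/(g r) = (24.40)²/(10.0 × 294) = 595.4/2940 = 0.2025.

0.203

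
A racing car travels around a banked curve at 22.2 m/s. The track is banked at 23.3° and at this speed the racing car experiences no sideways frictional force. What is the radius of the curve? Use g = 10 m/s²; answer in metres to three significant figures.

Frictionless banking: tanθ = v²/(rg), so r = v²/(g tanθ).
r = (22.2)²/(10.0 × tan 23.3°) = 492.8/(10.0 × 0.4307) = 492.8/4.307 = 114.4 m.

114 m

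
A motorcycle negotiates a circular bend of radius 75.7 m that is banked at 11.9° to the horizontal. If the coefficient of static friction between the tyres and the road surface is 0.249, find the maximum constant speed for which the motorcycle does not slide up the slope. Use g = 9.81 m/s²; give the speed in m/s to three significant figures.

19.0 m/s

At the maximum speed, friction acts down the slope at its limiting value f = μN. Radially (horizontal, toward centre): N sinθ + μN cosθ = mv²/r. Vertically: N cosθ − μN sinθ = mg.
Dividing: v² = r g (sinθ + μcosθ)/(cosθ − μsinθ).
sinθ + μcosθ = 0.2062 + 0.249×0.9785 = 0.4499; cosθ − μsinθ = 0.9785 − 0.249×0.2062 = 0.9272.
v² = 75.7 × 9.81 × 0.4499/0.9272 = 360.3 m²/s², so v = 18.98 m/s.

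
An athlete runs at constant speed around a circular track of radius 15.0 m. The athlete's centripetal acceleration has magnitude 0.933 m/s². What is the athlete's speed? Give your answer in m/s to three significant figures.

a_c = v²/r ⇒ v = √(a_c · r) = √(0.933 × 15.0) = √14.00 = 3.741 m/s.

3.74 m/s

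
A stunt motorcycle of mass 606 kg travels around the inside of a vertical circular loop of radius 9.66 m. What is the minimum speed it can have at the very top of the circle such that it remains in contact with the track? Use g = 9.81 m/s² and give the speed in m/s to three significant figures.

9.73 m/s

At the top, both weight mg and N point toward the centre: N + mg = mv²/r.
At minimum speed N → 0, so mg = mv_min²/r ⇒ v_min = √(g r) = √(9.81 × 9.66) = 9.735 m/s.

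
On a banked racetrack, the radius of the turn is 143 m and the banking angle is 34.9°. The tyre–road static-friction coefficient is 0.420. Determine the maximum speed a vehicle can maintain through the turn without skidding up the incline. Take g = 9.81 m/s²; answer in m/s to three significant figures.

At the maximum speed, friction acts down the slope at its limiting value f = μN. Radially (horizontal, toward centre): N sinθ + μN cosθ = mv²/r. Vertically: N cosθ − μN sinθ = mg.
Dividing: v² = r g (sinθ + μcosθ)/(cosθ − μsinθ).
sinθ + μcosθ = 0.5721 + 0.420×0.8202 = 0.9166; cosθ − μsinθ = 0.8202 − 0.420×0.5721 = 0.5799.
v² = 143 × 9.81 × 0.9166/0.5799 = 2218 m²/s², so v = 47.09 m/s.

47.1 m/s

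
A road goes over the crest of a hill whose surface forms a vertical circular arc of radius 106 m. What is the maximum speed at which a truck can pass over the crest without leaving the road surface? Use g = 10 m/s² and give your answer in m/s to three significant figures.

32.6 m/s

At the crest the centre of the circle is below the truck, so the net downward (centripetal) force is mg − N = mv²/r.
The truck leaves the road when N → 0, giving v_max = √(g r) = √(10.0 × 106) = 32.56 m/s.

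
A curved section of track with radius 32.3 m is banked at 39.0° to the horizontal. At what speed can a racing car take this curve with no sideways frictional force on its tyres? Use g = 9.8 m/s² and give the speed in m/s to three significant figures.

On a frictionless banked curve, N sinθ = mv²/r and N cosθ = mg, so tanθ = v²/(rg).
v = √(r g tanθ) = √(32.3 × 9.8 × tan 39.0°) = √(32.3 × 9.8 × 0.8098) = √256.3 = 16.01 m/s.

16.0 m/s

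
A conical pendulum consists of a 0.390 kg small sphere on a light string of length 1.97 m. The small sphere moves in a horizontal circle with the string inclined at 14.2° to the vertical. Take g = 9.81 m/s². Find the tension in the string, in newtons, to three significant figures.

3.95 N

Vertically the bob has no acceleration, so T cosθ = mg.
T = mg/cosθ = 0.390 × 9.81 / cos 14.2° = 3.826/0.9694 = 3.946 N.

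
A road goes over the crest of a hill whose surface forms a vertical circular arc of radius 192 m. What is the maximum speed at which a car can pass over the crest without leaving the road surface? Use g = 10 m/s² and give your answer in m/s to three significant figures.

At the crest the centre of the circle is below the car, so the net downward (centripetal) force is mg − N = mv²/r.
The car leaves the road when N → 0, giving v_max = √(g r) = √(10.0 × 192) = 43.82 m/s.

43.8 m/s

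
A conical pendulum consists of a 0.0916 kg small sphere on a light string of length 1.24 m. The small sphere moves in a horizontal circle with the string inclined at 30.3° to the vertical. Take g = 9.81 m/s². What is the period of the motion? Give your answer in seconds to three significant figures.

2.08 s

r = L sinθ = 0.6256 m. From T sinθ = mω²r and T cosθ = mg: tanθ = ω²r/g, so ω² = g tanθ / r = g/(L cosθ).
ω = √(g/(L cosθ)) = √(9.81/(1.24 × 0.8634)) = √9.163 = 3.027 rad/s.
Period = 2π/ω = 2.076 s.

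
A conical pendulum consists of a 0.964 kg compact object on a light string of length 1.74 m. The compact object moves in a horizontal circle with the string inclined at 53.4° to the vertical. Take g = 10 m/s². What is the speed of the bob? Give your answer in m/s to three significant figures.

The radius of the circle is r = L sinθ = 1.74 × sin 53.4° = 1.397 m.
Horizontally T sinθ = mv²/r and vertically T cosθ = mg, so tanθ = v²/(rg).
v = √(r g tanθ) = √(1.397 × 10.0 × 1.347) = √18.81 = 4.337 m/s.

4.34 m/s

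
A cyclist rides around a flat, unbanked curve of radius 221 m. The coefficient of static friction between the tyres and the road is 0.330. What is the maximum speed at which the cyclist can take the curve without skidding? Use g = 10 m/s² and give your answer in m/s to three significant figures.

27.0 m/s

The only inward force on a level bend is static friction, so at the limit f_s = μ_s N = μ_s m g = m v²/r.
Mass cancels: v_max = √(μ_s g r) = √(0.330 × 10.0 × 221) = √729.3 = 27.01 m/s.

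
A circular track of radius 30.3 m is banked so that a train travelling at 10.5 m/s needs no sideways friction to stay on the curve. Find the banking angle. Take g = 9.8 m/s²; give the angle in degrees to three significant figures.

20.4°

For a frictionless banked turn: horizontally N sinθ = mv²/r and vertically N cosθ = mg.
Dividing: tanθ = v²/(r g) = (10.5)²/(30.3 × 9.8) = 110.2/296.9 = 0.3713.
θ = arctan(0.3713) = 20.37°.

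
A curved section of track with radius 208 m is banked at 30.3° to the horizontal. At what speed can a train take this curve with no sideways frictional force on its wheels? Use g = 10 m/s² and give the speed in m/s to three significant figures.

34.9 m/s

On a frictionless banked curve, N sinθ = mv²/r and N cosθ = mg, so tanθ = v²/(rg).
v = √(r g tanθ) = √(208 × 10.0 × tan 30.3°) = √(208 × 10.0 × 0.5844) = √1215 = 34.86 m/s.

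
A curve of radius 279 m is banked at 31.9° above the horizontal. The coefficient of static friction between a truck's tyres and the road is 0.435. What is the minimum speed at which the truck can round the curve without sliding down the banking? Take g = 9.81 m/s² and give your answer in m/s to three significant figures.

20.1 m/s

At the minimum speed, friction acts up the slope at its limiting value f = μN. Radially (horizontal, toward centre): N sinθ − μN cosθ = mv²/r. Vertically: N cosθ + μN sinθ = mg.
Dividing: v² = r g (sinθ − μcosθ)/(cosθ + μsinθ).
sinθ − μcosθ = 0.5284 − 0.435×0.8490 = 0.1591; cosθ + μsinθ = 0.8490 + 0.435×0.5284 = 1.079.
v² = 279 × 9.81 × 0.1591/1.079 = 403.7 m²/s², so v = 20.09 m/s.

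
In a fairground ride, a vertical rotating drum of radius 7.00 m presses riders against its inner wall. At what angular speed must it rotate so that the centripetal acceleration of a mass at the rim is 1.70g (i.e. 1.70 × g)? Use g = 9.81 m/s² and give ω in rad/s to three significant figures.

Centripetal acceleration a_c = ω²r. Setting ω²r = 1.70g:
ω = √(1.70g / r) = √(1.70 × 9.81 / 7.00) = √2.382 = 1.544 rad/s.

1.54 rad/s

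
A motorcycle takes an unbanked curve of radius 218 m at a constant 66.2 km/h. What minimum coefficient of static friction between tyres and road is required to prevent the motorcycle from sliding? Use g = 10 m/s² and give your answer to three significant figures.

0.155

v = 66.2/3.6 = 18.39 m/s.
Friction provides the centripetal force: μ_s m g = m v²/r, so μ_s = v²/(g r) = (18.39)²/(10.0 × 218) = 338.2/2180 = 0.1551.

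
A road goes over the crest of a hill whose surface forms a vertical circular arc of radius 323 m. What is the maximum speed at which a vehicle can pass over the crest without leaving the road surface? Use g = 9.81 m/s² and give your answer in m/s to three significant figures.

At the crest the centre of the circle is below the vehicle, so the net downward (centripetal) force is mg − N = mv²/r.
The vehicle leaves the road when N → 0, giving v_max = √(g r) = √(9.81 × 323) = 56.29 m/s.

56.3 m/s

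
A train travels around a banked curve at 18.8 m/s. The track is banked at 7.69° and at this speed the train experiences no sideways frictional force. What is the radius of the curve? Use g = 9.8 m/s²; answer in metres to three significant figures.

267 m

Frictionless banking: tanθ = v²/(rg), so r = v²/(g tanθ).
r = (18.8)²/(9.8 × tan 7.69°) = 353.4/(9.8 × 0.1350) = 353.4/1.323 = 267.1 m.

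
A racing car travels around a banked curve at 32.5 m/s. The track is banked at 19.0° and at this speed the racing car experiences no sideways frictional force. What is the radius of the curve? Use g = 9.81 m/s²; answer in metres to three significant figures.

313 m

Frictionless banking: tanθ = v²/(rg), so r = v²/(g tanθ).
r = (32.5)²/(9.81 × tan 19.0°) = 1056/(9.81 × 0.3443) = 1056/3.378 = 312.7 m.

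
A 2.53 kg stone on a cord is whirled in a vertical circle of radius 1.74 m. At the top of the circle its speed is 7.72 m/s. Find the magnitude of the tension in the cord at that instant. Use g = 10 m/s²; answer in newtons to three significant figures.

At the top, both T and the weight mg point inward (toward the centre), so T + mg = mv²/r.
T = m(v²/r − g) = 2.53 × ((7.72)²/1.74 − 10.0) = 2.53 × (34.25 − 10.0) = 2.53 × 24.25 = 61.36 N.

61.4 N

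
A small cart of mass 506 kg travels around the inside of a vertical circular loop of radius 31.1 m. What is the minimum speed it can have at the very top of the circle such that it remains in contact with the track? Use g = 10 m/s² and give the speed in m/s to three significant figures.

At the highest point the centre is directly below, so both the weight and N act inward: N + mg = mv²/r.
At minimum speed N → 0, so mg = mv_min²/r ⇒ v_min = √(g r) = √(10.0 × 31.1) = 17.64 m/s.

17.6 m/s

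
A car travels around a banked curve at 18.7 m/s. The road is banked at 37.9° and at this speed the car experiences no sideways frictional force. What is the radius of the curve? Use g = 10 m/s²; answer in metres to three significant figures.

44.9 m

Frictionless banking: tanθ = v²/(rg), so r = v²/(g tanθ).
r = (18.7)²/(10.0 × tan 37.9°) = 349.7/(10.0 × 0.7785) = 349.7/7.785 = 44.92 m.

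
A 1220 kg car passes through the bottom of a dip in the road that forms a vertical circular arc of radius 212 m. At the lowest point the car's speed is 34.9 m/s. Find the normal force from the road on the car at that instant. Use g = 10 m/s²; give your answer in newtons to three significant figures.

At the lowest point, N points up (toward the centre) and the weight mg points down (away from the centre), so the net inward force is N − mg = mv²/r.
N = m(v²/r + g) = 1220 × ((34.9)²/212 + 10.0) = 1220 × (5.745 + 10.0) = 1220 × 15.75 = 19210 N.

19200 N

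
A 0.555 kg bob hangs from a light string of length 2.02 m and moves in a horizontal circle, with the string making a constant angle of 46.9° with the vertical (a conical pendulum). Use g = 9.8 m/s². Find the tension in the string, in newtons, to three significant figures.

7.96 N

Vertically the bob has no acceleration, so T cosθ = mg.
T = mg/cosθ = 0.555 × 9.8 / cos 46.9° = 5.439/0.6833 = 7.960 N.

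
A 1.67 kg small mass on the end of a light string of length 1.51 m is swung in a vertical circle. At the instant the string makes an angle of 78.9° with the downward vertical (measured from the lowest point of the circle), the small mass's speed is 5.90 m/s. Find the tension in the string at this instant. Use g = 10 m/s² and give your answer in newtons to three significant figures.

Take the radial direction toward the centre of the circle as positive. The component of the weight along the string toward the centre is −mg cos φ (φ measured from the bottom), so Newton's second law along the string gives T − mg cos φ = m v²/r.
cos 78.9° = 0.1925, so T = m(v²/r + g cos φ) = 1.67 × ((5.90)²/1.51 + 10.0 × 0.1925) = 1.67 × (23.05 + (1.925)) = 1.67 × 24.98 = 41.71 N.

41.7 N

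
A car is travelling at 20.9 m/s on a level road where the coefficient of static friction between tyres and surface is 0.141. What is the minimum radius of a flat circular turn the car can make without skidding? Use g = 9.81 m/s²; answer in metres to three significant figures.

316 m

At the limit, μ_s m g = m v²/r, so r_min = v²/(μ_s g) = (20.9)²/(0.141 × 9.81) = 436.8/1.383 = 315.8 m.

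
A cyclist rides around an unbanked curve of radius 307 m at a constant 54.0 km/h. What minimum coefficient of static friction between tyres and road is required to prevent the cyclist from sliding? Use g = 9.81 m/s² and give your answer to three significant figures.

0.0747

v = 54.0/3.6 = 15.00 m/s.
Friction provides the centripetal force: μ_s m g = m v²/r, so μ_s = v²/(g r) = (15.00)²/(9.81 × 307) = 225.0/3012 = 0.07471.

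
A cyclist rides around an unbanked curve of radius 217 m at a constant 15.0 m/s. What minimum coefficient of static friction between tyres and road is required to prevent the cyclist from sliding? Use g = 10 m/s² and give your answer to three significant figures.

Friction provides the centripetal force: μ_s m g = m v²/r, so μ_s = v²/(g r) = (15.00)²/(10.0 × 217) = 225.0/2170 = 0.1037.

0.104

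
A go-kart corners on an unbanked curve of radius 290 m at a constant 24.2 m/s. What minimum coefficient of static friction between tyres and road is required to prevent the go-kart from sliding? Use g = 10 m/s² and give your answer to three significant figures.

0.202

Friction provides the centripetal force: μ_s m g = m v²/r, so μ_s = v²/(g r) = (24.20)²/(10.0 × 290) = 585.6/2900 = 0.2019.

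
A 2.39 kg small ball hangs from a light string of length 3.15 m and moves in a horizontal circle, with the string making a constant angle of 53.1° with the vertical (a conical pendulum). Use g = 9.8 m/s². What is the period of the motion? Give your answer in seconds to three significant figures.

r = L sinθ = 2.519 m. From T sinθ = mω²r and T cosθ = mg: tanθ = ω²r/g, so ω² = g tanθ / r = g/(L cosθ).
ω = √(g/(L cosθ)) = √(9.8/(3.15 × 0.6004)) = √5.182 = 2.276 rad/s.
Period = 2π/ω = 2.760 s.

2.76 s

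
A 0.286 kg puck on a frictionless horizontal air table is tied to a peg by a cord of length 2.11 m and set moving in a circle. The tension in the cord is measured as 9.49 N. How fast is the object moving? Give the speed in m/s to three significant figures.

8.37 m/s

T = m v²/r ⇒ v = √(T r / m) = √(9.49 × 2.11 / 0.286) = √70.01 = 8.367 m/s.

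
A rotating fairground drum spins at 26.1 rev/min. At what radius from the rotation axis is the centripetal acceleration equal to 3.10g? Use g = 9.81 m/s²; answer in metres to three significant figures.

4.07 m

ω = 26.1 rev/min × 2π/60 = 2.733 rad/s.
a_c = ω²r = 3.10g ⇒ r = 3.10 × 9.81 / (2.733)² = 30.41/7.470 = 4.071 m.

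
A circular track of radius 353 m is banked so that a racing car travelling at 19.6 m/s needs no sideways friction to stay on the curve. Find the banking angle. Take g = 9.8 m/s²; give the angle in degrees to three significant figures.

6.34°

For a frictionless banked turn: horizontally N sinθ = mv²/r and vertically N cosθ = mg.
Dividing: tanθ = v²/(r g) = (19.6)²/(353 × 9.8) = 384.2/3459 = 0.1110.
θ = arctan(0.1110) = 6.337°.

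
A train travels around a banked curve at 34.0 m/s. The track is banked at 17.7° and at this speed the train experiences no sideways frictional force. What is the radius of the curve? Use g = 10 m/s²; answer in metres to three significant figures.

Frictionless banking: tanθ = v²/(rg), so r = v²/(g tanθ).
r = (34.0)²/(10.0 × tan 17.7°) = 1156/(10.0 × 0.3191) = 1156/3.191 = 362.2 m.

362 m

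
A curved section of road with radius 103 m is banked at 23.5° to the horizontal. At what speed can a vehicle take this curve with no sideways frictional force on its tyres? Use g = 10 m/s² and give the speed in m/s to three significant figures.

21.2 m/s

On a frictionless banked curve, N sinθ = mv²/r and N cosθ = mg, so tanθ = v²/(rg).
v = √(r g tanθ) = √(103 × 10.0 × tan 23.5°) = √(103 × 10.0 × 0.4348) = √447.9 = 21.16 m/s.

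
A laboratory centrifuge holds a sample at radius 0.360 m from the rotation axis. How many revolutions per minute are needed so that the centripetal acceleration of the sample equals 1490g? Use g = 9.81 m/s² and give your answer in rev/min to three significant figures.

Require ω²r = 1490g, so ω = √(1490 × 9.81/0.360) = 201.5 rad/s.
In rev/min: ω × 60/(2π) = 201.5 × 60/(2π) = 1924 rev/min.

1920 rev/min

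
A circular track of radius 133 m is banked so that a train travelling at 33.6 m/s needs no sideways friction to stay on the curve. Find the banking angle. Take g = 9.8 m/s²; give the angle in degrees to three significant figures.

With no friction, the horizontal component of the normal force provides the centripetal force: N sinθ = mv²/r, while N cosθ = mg vertically.
Dividing: tanθ = v²/(r g) = (33.6)²/(133 × 9.8) = 1129/1303 = 0.8662.
θ = arctan(0.8662) = 40.90°.

40.9°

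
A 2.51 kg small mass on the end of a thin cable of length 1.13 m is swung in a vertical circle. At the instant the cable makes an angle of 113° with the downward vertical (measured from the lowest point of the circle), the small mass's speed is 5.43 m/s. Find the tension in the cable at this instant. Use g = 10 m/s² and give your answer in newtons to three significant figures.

Take the radial direction toward the centre of the circle as positive. The component of the weight along the string toward the centre is −mg cos φ (φ measured from the bottom), so Newton's second law along the string gives T − mg cos φ = m v²/r.
cos 113° = -0.3907, so T = m(v²/r + g cos φ) = 2.51 × ((5.43)²/1.13 + 10.0 × -0.3907) = 2.51 × (26.09 + (-3.907)) = 2.51 × 22.19 = 55.69 N.

55.7 N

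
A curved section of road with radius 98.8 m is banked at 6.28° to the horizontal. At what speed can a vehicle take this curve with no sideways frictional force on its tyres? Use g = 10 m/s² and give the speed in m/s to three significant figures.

10.4 m/s

On a frictionless banked curve, N sinθ = mv²/r and N cosθ = mg, so tanθ = v²/(rg).
v = √(r g tanθ) = √(98.8 × 10.0 × tan 6.28°) = √(98.8 × 10.0 × 0.1100) = √108.7 = 10.43 m/s.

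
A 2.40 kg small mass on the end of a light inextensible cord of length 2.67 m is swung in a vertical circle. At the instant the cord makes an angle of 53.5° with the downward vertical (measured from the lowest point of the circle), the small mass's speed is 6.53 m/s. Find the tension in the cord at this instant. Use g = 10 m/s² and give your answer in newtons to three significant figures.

52.6 N

Take the radial direction toward the centre of the circle as positive. The component of the weight along the string toward the centre is −mg cos φ (φ measured from the bottom), so Newton's second law along the string gives T − mg cos φ = m v²/r.
cos 53.5° = 0.5948, so T = m(v²/r + g cos φ) = 2.40 × ((6.53)²/2.67 + 10.0 × 0.5948) = 2.40 × (15.97 + (5.948)) = 2.40 × 21.92 = 52.60 N.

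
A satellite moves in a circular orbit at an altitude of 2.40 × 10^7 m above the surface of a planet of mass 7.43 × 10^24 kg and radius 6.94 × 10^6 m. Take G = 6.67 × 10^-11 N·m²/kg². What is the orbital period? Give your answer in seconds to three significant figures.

r = R + h = 6.94 × 10^6 + 2.40 × 10^7 = 3.094 × 10^7 m. Gravity provides the centripetal force: G M m / r² = m v² / r ⇒ v = √(GM/r) = 4002 m/s.
T = 2πr/v = 2π × 3.094 × 10^7 / 4002 = 48570 s.

48600 s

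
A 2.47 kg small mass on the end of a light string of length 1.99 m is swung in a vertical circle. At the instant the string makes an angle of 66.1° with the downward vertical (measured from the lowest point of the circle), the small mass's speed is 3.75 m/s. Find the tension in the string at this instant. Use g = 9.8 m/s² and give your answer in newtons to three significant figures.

Take the radial direction toward the centre of the circle as positive. The component of the weight along the string toward the centre is −mg cos φ (φ measured from the bottom), so Newton's second law along the string gives T − mg cos φ = m v²/r.
cos 66.1° = 0.4051, so T = m(v²/r + g cos φ) = 2.47 × ((3.75)²/1.99 + 9.8 × 0.4051) = 2.47 × (7.067 + (3.970)) = 2.47 × 11.04 = 27.26 N.

27.3 N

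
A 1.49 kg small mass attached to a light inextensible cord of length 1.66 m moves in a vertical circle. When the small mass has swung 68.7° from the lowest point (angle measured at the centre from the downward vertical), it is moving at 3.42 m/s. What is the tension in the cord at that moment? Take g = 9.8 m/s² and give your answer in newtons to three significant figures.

15.8 N

Take the radial direction toward the centre of the circle as positive. The component of the weight along the string toward the centre is −mg cos φ (φ measured from the bottom), so Newton's second law along the string gives T − mg cos φ = m v²/r.
cos 68.7° = 0.3633, so T = m(v²/r + g cos φ) = 1.49 × ((3.42)²/1.66 + 9.8 × 0.3633) = 1.49 × (7.046 + (3.560)) = 1.49 × 10.61 = 15.80 N.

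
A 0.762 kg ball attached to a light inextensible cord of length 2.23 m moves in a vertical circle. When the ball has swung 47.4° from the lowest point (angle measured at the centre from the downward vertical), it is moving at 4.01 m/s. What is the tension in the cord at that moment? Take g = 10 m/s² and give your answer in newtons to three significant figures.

Take the radial direction toward the centre of the circle as positive. The component of the weight along the string toward the centre is −mg cos φ (φ measured from the bottom), so Newton's second law along the string gives T − mg cos φ = m v²/r.
cos 47.4° = 0.6769, so T = m(v²/r + g cos φ) = 0.762 × ((4.01)²/2.23 + 10.0 × 0.6769) = 0.762 × (7.211 + (6.769)) = 0.762 × 13.98 = 10.65 N.

10.7 N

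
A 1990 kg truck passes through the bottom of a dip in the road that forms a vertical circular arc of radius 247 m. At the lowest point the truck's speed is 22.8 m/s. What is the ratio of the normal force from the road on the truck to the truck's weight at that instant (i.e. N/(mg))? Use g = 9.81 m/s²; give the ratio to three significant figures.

1.21

At the bottom, N − mg = mv²/r, so N = m(v²/r + g) and N/(mg) = v²/(rg) + 1 = (22.8)²/(247 × 9.81) + 1 = 0.2145 + 1 = 1.215.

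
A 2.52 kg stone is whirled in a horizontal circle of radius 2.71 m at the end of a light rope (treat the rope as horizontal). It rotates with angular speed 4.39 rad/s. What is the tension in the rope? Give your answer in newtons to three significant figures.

132 N

v = ωr = 4.39 × 2.71 = 11.90 m/s.
The tension is the only horizontal force, so it supplies the full centripetal force: T = m v²/r = 2.52 × (11.90)²/2.71 = 2.52 × 141.5/2.71 = 131.6 N.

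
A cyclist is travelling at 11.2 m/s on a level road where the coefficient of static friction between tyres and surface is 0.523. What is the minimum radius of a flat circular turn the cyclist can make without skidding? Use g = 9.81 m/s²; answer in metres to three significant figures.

24.4 m

At the limit, μ_s m g = m v²/r, so r_min = v²/(μ_s g) = (11.2)²/(0.523 × 9.81) = 125.4/5.131 = 24.45 m.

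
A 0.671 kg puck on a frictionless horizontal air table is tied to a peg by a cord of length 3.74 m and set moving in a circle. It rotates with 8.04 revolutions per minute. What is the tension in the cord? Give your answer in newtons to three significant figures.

1.78 N

ω = 8.04 rev/min × 2π/60 = 0.8419 rad/s, so v = ωr = 0.8419 × 3.74 = 3.149 m/s.
The tension is the only horizontal force, so it supplies the full centripetal force: T = m v²/r = 0.671 × (3.149)²/3.74 = 0.671 × 9.915/3.74 = 1.779 N.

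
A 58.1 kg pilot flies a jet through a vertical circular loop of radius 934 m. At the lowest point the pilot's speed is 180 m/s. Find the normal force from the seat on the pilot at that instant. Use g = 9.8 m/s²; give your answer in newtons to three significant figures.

At the lowest point, N points up (toward the centre) and the weight mg points down (away from the centre), so the net inward force is N − mg = mv²/r.
N = m(v²/r + g) = 58.1 × ((180)²/934 + 9.8) = 58.1 × (34.69 + 9.8) = 58.1 × 44.49 = 2585 N.

2580 N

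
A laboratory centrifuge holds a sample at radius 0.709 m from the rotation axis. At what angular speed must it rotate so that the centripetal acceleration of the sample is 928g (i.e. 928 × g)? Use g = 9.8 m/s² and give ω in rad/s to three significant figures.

113 rad/s

Centripetal acceleration a_c = ω²r. Setting ω²r = 928g:
ω = √(928g / r) = √(928 × 9.8 / 0.709) = √12830 = 113.3 rad/s.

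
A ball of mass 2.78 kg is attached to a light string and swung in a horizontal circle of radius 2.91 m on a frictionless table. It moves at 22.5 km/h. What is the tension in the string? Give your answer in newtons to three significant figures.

37.3 N

v = 22.5 km/h = 22.5/3.6 = 6.250 m/s.
The tension is the only horizontal force, so it supplies the full centripetal force: T = m v²/r = 2.78 × (6.250)²/2.91 = 2.78 × 39.06/2.91 = 37.32 N.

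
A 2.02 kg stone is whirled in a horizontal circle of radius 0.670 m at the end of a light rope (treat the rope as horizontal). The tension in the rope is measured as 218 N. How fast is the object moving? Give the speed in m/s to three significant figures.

T = m v²/r ⇒ v = √(T r / m) = √(218 × 0.670 / 2.02) = √72.31 = 8.503 m/s.

8.50 m/s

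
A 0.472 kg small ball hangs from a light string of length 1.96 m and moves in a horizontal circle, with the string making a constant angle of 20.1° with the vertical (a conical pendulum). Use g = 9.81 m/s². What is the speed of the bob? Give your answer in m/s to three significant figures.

The radius of the circle is r = L sinθ = 1.96 × sin 20.1° = 0.6736 m.
Horizontally T sinθ = mv²/r and vertically T cosθ = mg, so tanθ = v²/(rg).
v = √(r g tanθ) = √(0.6736 × 9.81 × 0.3659) = √2.418 = 1.555 m/s.

1.56 m/s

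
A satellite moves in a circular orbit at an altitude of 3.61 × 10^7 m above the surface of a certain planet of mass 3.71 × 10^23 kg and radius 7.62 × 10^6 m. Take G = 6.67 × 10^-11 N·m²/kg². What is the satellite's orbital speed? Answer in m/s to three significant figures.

752 m/s

Orbital radius r = R + h = 7.62 × 10^6 + 3.61 × 10^7 = 4.372 × 10^7 m.
Gravity supplies the centripetal force: G M m / r² = m v² / r, so v = √(GM/r).
v = √(6.67 × 10^-11 × 3.71 × 10^23 / 4.372 × 10^7) = √(566000) = 752.3 m/s.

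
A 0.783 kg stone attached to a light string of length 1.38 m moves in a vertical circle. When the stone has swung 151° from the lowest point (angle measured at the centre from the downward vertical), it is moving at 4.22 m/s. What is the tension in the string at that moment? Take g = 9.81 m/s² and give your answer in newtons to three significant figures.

3.39 N

Take the radial direction toward the centre of the circle as positive. The component of the weight along the string toward the centre is −mg cos φ (φ measured from the bottom), so Newton's second law along the string gives T − mg cos φ = m v²/r.
cos 151° = -0.8746, so T = m(v²/r + g cos φ) = 0.783 × ((4.22)²/1.38 + 9.81 × -0.8746) = 0.783 × (12.90 + (-8.580)) = 0.783 × 4.325 = 3.386 N.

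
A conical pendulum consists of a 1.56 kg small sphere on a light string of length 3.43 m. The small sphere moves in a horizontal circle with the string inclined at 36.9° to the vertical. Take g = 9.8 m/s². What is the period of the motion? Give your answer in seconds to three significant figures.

3.32 s

r = L sinθ = 2.059 m. From T sinθ = mω²r and T cosθ = mg: tanθ = ω²r/g, so ω² = g tanθ / r = g/(L cosθ).
ω = √(g/(L cosθ)) = √(9.8/(3.43 × 0.7997)) = √3.573 = 1.890 rad/s.
Period = 2π/ω = 3.324 s.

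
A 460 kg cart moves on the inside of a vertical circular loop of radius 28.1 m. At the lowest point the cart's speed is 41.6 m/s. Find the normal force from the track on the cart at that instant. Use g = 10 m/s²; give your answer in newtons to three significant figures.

32900 N

At the lowest point, N points up (toward the centre) and the weight mg points down (away from the centre), so the net inward force is N − mg = mv²/r.
N = m(v²/r + g) = 460 × ((41.6)²/28.1 + 10.0) = 460 × (61.59 + 10.0) = 460 × 71.59 = 32930 N.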